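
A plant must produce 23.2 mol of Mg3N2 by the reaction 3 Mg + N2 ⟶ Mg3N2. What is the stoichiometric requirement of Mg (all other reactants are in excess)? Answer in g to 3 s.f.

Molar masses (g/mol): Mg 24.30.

n(Mg3N2) = 23.20 mol
n(Mg) = (3/1) × 23.20 = 69.60 mol
mass = 69.60 × 24.30 = 1691 g

1690 g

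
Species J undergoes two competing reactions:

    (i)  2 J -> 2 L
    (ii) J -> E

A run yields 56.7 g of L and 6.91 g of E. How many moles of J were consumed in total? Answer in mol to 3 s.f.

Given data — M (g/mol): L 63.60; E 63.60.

n(L) = 56.7 / 63.60 = 0.8915 mol
n(E) = 6.91 / 63.60 = 0.1086 mol
n(J) via (i) = (2/2)×0.8915 = 0.8915 mol
n(J) via (ii) = (1/1)×0.1086 = 0.1086 mol
total n(J) = 0.8915 + 0.1086 = 1.000 mol

1.00 mol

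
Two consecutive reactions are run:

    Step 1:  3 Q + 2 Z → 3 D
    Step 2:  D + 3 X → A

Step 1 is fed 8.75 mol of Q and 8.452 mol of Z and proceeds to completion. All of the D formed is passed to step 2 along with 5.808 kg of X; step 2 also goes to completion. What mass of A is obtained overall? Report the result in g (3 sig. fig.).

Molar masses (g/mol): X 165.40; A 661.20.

Step 1:
n(Q) = 8.750 mol
n(Z) = 8.452 mol
n/ν for Q = 8.750/3 = 2.917
n/ν for Z = 8.452/2 = 4.226
Smallest n/ν is Q → limiting reagent.
n(D) produced = (3/3) × 8.750 = 8.750 mol
Step 2:
n(D) available = 8.750 mol
n(X) = 5.808×1000 / 165.40 = 35.11 mol
n/ν for D = 8.750/1 = 8.750
n/ν for X = 35.11/3 = 11.70
Smallest n/ν is D → limiting reagent.
n(A) = (1/1) × 8.750 = 8.750 mol
mass = 8.750 × 661.20 = 5786 g

5790 g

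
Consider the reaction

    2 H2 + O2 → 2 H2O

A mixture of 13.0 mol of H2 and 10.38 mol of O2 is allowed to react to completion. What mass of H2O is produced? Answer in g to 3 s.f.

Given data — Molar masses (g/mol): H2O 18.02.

234 g

n(H2) = 13.00 mol
n(O2) = 10.38 mol
n/ν for H2 = 13.00/2 = 6.500
n/ν for O2 = 10.38/1 = 10.38
Smallest n/ν is H2 → limiting reagent.
n(H2O) = (2/2) × 13.00 = 13.00 mol
mass = 13.00 × 18.02 = 234.3 g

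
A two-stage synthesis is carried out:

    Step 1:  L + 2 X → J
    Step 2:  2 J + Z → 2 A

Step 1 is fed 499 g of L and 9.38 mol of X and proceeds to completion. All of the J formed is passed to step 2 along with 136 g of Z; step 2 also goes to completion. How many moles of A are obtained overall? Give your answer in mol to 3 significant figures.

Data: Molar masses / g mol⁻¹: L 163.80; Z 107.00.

2.54 mol

Step 1:
n(L) = 499.0 / 163.80 = 3.046 mol
n(X) = 9.380 mol
n/ν for L = 3.046/1 = 3.046
n/ν for X = 9.380/2 = 4.690
Smallest n/ν is L → limiting reagent.
n(J) produced = (1/1) × 3.046 = 3.046 mol
Step 2:
n(J) available = 3.046 mol
n(Z) = 136.0 / 107.00 = 1.271 mol
n/ν for J = 3.046/2 = 1.523
n/ν for Z = 1.271/1 = 1.271
Smallest n/ν is Z → limiting reagent.
n(A) = (2/1) × 1.271 = 2.542 mol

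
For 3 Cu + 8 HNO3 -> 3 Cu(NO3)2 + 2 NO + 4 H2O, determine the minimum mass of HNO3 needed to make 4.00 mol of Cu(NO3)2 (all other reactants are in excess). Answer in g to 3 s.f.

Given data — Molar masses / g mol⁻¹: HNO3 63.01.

n(Cu(NO3)2) = 4.000 mol
n(HNO3) = (8/3) × 4.000 = 10.67 mol
mass = 10.67 × 63.01 = 672.3 g

672 g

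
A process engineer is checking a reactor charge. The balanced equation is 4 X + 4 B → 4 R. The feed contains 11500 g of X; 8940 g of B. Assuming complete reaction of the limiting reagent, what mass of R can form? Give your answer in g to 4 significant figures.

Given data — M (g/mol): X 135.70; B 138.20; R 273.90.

17720 g

n(X) = 11500 / 135.70 = 84.75 mol
n(B) = 8940 / 138.20 = 64.69 mol
n/ν for X = 84.75/4 = 21.19
n/ν for B = 64.69/4 = 16.17
Smallest n/ν is B → limiting reagent.
n(R) = (4/4) × 64.69 = 64.69 mol
mass = 64.69 × 273.90 = 17720 g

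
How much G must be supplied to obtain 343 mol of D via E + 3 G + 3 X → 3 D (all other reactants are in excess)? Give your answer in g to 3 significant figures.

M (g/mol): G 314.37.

n(D) = 343.0 mol
n(G) = (3/3) × 343.0 = 343.0 mol
mass = 343.0 × 314.37 = 107800 g

108000 g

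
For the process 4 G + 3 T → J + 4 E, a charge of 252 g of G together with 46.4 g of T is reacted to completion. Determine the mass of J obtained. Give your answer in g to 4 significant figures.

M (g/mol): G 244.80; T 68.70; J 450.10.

101.3 g

n(G) = 252.0 / 244.80 = 1.029 mol
n(T) = 46.40 / 68.70 = 0.6754 mol
n/ν for G = 1.029/4 = 0.2573
n/ν for T = 0.6754/3 = 0.2251
Smallest n/ν is T → limiting reagent.
n(J) = (1/3) × 0.6754 = 0.2251 mol
mass = 0.2251 × 450.10 = 101.3 g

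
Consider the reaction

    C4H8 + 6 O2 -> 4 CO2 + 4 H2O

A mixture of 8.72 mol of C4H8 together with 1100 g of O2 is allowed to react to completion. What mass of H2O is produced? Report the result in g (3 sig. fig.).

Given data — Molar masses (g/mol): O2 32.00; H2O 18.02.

n(C4H8) = 8.720 mol
n(O2) = 1100 / 32.00 = 34.38 mol
n/ν for C4H8 = 8.720/1 = 8.720
n/ν for O2 = 34.38/6 = 5.730
Smallest n/ν is O2 → limiting reagent.
n(H2O) = (4/6) × 34.38 = 22.92 mol
mass = 22.92 × 18.02 = 413.0 g

413 g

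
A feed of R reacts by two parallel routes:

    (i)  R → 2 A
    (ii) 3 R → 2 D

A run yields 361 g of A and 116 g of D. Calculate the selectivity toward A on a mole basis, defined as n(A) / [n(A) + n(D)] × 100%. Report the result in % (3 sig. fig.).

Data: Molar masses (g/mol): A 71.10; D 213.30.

n(A) = 361 / 71.10 = 5.077 mol
n(D) = 116 / 213.30 = 0.5438 mol
selectivity = 5.077/(5.077+0.5438) × 100 = 90.33 %

90.3 %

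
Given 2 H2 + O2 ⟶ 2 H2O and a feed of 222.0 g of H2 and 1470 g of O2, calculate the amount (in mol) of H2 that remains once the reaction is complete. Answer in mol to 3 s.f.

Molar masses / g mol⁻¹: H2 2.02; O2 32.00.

n(H2) = 222.0 / 2.02 = 109.9 mol
n(O2) = 1470 / 32.00 = 45.94 mol
n/ν for H2 = 109.9/2 = 54.95
n/ν for O2 = 45.94/1 = 45.94
Smallest n/ν is O2 → limiting reagent.
H2 consumed = (2/1) × 45.94 = 91.88 mol
H2 remaining = 109.9 − 91.88 = 18.02 mol

18.0 mol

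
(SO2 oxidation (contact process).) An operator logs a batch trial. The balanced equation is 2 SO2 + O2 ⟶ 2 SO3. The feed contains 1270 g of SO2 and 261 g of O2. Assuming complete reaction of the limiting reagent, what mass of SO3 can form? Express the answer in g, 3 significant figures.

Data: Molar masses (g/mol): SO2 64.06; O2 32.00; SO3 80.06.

n(SO2) = 1270 / 64.06 = 19.83 mol
n(O2) = 261.0 / 32.00 = 8.156 mol
n/ν for SO2 = 19.83/2 = 9.915
n/ν for O2 = 8.156/1 = 8.156
Smallest n/ν is O2 → limiting reagent.
n(SO3) = (2/1) × 8.156 = 16.31 mol
mass = 16.31 × 80.06 = 1306 g

1310 g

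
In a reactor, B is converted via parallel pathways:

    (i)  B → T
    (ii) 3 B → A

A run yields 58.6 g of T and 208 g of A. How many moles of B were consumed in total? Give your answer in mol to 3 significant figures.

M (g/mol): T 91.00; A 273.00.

n(T) = 58.6 / 91.00 = 0.6440 mol
n(A) = 208 / 273.00 = 0.7619 mol
n(B) via (i) = (1/1)×0.6440 = 0.6440 mol
n(B) via (ii) = (3/1)×0.7619 = 2.286 mol
total n(B) = 0.6440 + 2.286 = 2.930 mol

2.93 mol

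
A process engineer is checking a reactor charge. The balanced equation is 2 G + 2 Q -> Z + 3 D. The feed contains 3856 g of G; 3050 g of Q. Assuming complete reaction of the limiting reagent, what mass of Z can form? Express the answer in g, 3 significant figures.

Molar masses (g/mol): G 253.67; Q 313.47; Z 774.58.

n(G) = 3856 / 253.67 = 15.20 mol
n(Q) = 3050 / 313.47 = 9.730 mol
n/ν for G = 15.20/2 = 7.600
n/ν for Q = 9.730/2 = 4.865
Smallest n/ν is Q → limiting reagent.
n(Z) = (1/2) × 9.730 = 4.865 mol
mass = 4.865 × 774.58 = 3768 g

3770 g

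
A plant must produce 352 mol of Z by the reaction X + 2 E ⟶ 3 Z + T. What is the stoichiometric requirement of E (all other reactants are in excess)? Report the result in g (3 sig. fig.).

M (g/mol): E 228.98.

53700 g

n(Z) = 352.0 mol
n(E) = (2/3) × 352.0 = 234.7 mol
mass = 234.7 × 228.98 = 53740 g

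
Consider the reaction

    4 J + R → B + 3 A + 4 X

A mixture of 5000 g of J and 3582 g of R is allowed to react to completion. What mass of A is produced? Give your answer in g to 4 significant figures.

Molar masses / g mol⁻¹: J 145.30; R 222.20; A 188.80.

4873 g

n(J) = 5000 / 145.30 = 34.41 mol
n(R) = 3582 / 222.20 = 16.12 mol
n/ν for J = 34.41/4 = 8.603
n/ν for R = 16.12/1 = 16.12
Smallest n/ν is J → limiting reagent.
n(A) = (3/4) × 34.41 = 25.81 mol
mass = 25.81 × 188.80 = 4873 g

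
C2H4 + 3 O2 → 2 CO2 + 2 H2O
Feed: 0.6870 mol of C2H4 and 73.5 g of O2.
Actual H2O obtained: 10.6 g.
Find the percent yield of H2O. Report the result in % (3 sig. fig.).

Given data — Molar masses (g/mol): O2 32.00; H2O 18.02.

42.8 %

n(C2H4) = 0.6870 mol
n(O2) = 73.50 / 32.00 = 2.297 mol
n/ν for C2H4 = 0.6870/1 = 0.6870
n/ν for O2 = 2.297/3 = 0.7657
Smallest n/ν is C2H4 → limiting reagent.
theoretical n(H2O) = (2/1) × 0.6870 = 1.374 mol → 24.76 g
% yield = 10.6 / 24.76 × 100 = 42.81 %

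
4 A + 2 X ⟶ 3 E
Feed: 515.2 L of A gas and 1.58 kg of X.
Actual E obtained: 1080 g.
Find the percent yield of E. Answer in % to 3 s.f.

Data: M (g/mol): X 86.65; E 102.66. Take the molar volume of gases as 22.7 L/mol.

n(A) = 515.2 / 22.7 = 22.70 mol
n(X) = 1.580×1000 / 86.65 = 18.23 mol
n/ν for A = 22.70/4 = 5.675
n/ν for X = 18.23/2 = 9.115
Smallest n/ν is A → limiting reagent.
theoretical n(E) = (3/4) × 22.70 = 17.03 mol → 1748 g
% yield = 1080 / 1748 × 100 = 61.78 %

61.8 %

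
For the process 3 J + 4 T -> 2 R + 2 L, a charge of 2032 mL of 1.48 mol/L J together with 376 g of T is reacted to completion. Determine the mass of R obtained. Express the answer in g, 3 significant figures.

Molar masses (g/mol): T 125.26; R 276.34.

n(J) = 1.48 × 2032/1000 = 3.007 mol
n(T) = 376.0 / 125.26 = 3.002 mol
n/ν for J = 3.007/3 = 1.002
n/ν for T = 3.002/4 = 0.7505
Smallest n/ν is T → limiting reagent.
n(R) = (2/4) × 3.002 = 1.501 mol
mass = 1.501 × 276.34 = 414.8 g

415 g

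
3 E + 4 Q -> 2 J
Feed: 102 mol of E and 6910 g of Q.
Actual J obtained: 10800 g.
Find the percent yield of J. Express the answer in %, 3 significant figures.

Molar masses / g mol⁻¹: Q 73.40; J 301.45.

n(E) = 102.0 mol
n(Q) = 6910 / 73.40 = 94.14 mol
n/ν → E: 34.00, Q: 23.54; Q is limiting.
theoretical n(J) = (2/4) × 94.14 = 47.07 mol → 14190 g
% yield = 10800 / 14190 × 100 = 76.11 %

76.1 %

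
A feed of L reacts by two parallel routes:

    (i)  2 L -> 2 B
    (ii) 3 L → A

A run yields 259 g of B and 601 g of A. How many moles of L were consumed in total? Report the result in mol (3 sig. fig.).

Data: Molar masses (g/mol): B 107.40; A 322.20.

8.01 mol

n(B) = 259 / 107.40 = 2.412 mol
n(A) = 601 / 322.20 = 1.865 mol
n(L) via (i) = (2/2)×2.412 = 2.412 mol
n(L) via (ii) = (3/1)×1.865 = 5.595 mol
total n(L) = 2.412 + 5.595 = 8.007 mol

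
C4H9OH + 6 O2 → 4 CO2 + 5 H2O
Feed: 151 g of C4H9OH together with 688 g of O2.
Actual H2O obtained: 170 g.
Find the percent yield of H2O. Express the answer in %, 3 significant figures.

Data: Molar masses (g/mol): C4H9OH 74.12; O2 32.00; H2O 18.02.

92.6 %

n(C4H9OH) = 151.0 / 74.12 = 2.037 mol
n(O2) = 688.0 / 32.00 = 21.50 mol
n/ν for C4H9OH = 2.037/1 = 2.037
n/ν for O2 = 21.50/6 = 3.583
Smallest n/ν is C4H9OH → limiting reagent.
theoretical n(H2O) = (5/1) × 2.037 = 10.19 mol → 183.6 g
% yield = 170 / 183.6 × 100 = 92.59 %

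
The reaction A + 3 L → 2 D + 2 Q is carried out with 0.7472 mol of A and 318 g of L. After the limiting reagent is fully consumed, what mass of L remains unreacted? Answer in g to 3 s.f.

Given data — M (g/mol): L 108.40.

n(A) = 0.7472 mol
n(L) = 318.0 / 108.40 = 2.934 mol
n/ν → A: 0.7472, L: 0.9780; A is limiting.
L consumed = (3/1) × 0.7472 = 2.242 mol
L remaining = 2.934 − 2.242 = 0.6920 mol
mass = 0.6920 × 108.40 = 75.01 g

75.0 g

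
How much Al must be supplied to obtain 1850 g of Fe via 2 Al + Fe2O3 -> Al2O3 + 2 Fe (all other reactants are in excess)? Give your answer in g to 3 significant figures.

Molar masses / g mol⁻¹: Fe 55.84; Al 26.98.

894 g

n(Fe) = 1850 / 55.84 = 33.13 mol
n(Al) = (2/2) × 33.13 = 33.13 mol
mass = 33.13 × 26.98 = 893.8 g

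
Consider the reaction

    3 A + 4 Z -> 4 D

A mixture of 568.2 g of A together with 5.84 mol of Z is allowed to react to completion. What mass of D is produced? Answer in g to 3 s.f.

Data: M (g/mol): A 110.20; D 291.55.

1700 g

n(A) = 568.2 / 110.20 = 5.156 mol
n(Z) = 5.840 mol
n/ν → A: 1.719, Z: 1.460; Z is limiting.
n(D) = (4/4) × 5.840 = 5.840 mol
mass = 5.840 × 291.55 = 1703 g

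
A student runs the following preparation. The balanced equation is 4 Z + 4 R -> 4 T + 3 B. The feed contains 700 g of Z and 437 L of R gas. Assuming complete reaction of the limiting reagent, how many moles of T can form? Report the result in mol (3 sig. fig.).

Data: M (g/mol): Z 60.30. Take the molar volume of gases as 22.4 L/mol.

11.6 mol

n(Z) = 700.0 / 60.30 = 11.61 mol
n(R) = 437.0 / 22.4 = 19.51 mol
n/ν → Z: 2.903, R: 4.878; Z is limiting.
n(T) = (4/4) × 11.61 = 11.61 mol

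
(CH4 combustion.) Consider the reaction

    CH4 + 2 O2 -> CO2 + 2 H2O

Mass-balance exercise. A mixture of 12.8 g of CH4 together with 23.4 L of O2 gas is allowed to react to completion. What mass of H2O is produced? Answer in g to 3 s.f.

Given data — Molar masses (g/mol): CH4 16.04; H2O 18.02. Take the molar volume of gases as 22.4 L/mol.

n(CH4) = 12.80 / 16.04 = 0.7980 mol
n(O2) = 23.40 / 22.4 = 1.045 mol
n/ν for CH4 = 0.7980/1 = 0.7980
n/ν for O2 = 1.045/2 = 0.5225
Smallest n/ν is O2 → limiting reagent.
n(H2O) = (2/2) × 1.045 = 1.045 mol
mass = 1.045 × 18.02 = 18.83 g

18.8 g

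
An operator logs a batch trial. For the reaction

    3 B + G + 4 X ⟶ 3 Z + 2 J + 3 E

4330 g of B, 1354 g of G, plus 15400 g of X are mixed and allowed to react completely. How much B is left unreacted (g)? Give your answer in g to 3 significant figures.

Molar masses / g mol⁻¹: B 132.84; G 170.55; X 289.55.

1170 g

n(B) = 4330 / 132.84 = 32.60 mol
n(G) = 1354 / 170.55 = 7.939 mol
n(X) = 15400 / 289.55 = 53.19 mol
n/ν → B: 10.87, G: 7.939, X: 13.30; G is limiting.
B consumed = (3/1) × 7.939 = 23.82 mol
B remaining = 32.60 − 23.82 = 8.780 mol
mass = 8.780 × 132.84 = 1166 g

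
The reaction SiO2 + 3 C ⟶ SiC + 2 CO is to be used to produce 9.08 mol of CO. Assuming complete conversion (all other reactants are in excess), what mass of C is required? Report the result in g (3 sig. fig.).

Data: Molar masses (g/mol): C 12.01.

n(CO) = 9.080 mol
n(C) = (3/2) × 9.080 = 13.62 mol
mass = 13.62 × 12.01 = 163.6 g

164 g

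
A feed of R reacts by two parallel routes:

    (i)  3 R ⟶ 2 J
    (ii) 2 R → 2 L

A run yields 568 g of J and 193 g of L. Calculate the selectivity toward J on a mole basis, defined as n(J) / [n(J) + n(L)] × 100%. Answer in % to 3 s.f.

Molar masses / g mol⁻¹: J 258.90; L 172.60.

66.2 %

n(J) = 568 / 258.90 = 2.194 mol
n(L) = 193 / 172.60 = 1.118 mol
selectivity = 2.194/(2.194+1.118) × 100 = 66.24 %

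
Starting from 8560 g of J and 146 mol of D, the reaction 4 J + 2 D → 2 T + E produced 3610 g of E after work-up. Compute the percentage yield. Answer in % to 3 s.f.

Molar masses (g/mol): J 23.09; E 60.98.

81.1 %

n(J) = 8560 / 23.09 = 370.7 mol
n(D) = 146.0 mol
n/ν for J = 370.7/4 = 92.68
n/ν for D = 146.0/2 = 73.00
Smallest n/ν is D → limiting reagent.
theoretical n(E) = (1/2) × 146.0 = 73.00 mol → 4452 g
% yield = 3610 / 4452 × 100 = 81.09 %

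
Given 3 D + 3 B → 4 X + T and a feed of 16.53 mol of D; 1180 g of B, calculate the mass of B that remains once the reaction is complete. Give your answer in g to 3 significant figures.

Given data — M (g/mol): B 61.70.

n(D) = 16.53 mol
n(B) = 1180 / 61.70 = 19.12 mol
n/ν for D = 16.53/3 = 5.510
n/ν for B = 19.12/3 = 6.373
Smallest n/ν is D → limiting reagent.
B consumed = (3/3) × 16.53 = 16.53 mol
B remaining = 19.12 − 16.53 = 2.590 mol
mass = 2.590 × 61.70 = 159.8 g

160 g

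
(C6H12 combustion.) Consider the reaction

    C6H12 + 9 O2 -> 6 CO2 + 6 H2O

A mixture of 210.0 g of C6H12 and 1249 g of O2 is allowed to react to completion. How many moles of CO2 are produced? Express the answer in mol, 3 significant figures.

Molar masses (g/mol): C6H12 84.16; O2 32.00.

15.0 mol

n(C6H12) = 210.0 / 84.16 = 2.495 mol
n(O2) = 1249 / 32.00 = 39.03 mol
n/ν for C6H12 = 2.495/1 = 2.495
n/ν for O2 = 39.03/9 = 4.337
Smallest n/ν is C6H12 → limiting reagent.
n(CO2) = (6/1) × 2.495 = 14.97 mol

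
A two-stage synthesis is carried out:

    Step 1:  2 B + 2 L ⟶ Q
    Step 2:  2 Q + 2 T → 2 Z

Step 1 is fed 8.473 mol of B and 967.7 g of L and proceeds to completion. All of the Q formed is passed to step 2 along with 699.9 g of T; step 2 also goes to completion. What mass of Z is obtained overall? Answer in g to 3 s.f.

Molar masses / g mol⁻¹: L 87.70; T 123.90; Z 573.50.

2430 g

Step 1:
n(B) = 8.473 mol
n(L) = 967.7 / 87.70 = 11.03 mol
n/ν for B = 8.473/2 = 4.237
n/ν for L = 11.03/2 = 5.515
Smallest n/ν is B → limiting reagent.
n(Q) produced = (1/2) × 8.473 = 4.237 mol
Step 2:
n(Q) available = 4.237 mol
n(T) = 699.9 / 123.90 = 5.649 mol
n/ν for Q = 4.237/2 = 2.119
n/ν for T = 5.649/2 = 2.825
Smallest n/ν is Q → limiting reagent.
n(Z) = (2/2) × 4.237 = 4.237 mol
mass = 4.237 × 573.50 = 2430 g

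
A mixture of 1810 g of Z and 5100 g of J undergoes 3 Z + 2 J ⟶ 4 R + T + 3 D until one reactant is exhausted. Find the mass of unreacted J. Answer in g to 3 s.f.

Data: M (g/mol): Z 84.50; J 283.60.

1050 g

n(Z) = 1810 / 84.50 = 21.42 mol
n(J) = 5100 / 283.60 = 17.98 mol
n/ν for Z = 21.42/3 = 7.140
n/ν for J = 17.98/2 = 8.990
Smallest n/ν is Z → limiting reagent.
J consumed = (2/3) × 21.42 = 14.28 mol
J remaining = 17.98 − 14.28 = 3.700 mol
mass = 3.700 × 283.60 = 1049 g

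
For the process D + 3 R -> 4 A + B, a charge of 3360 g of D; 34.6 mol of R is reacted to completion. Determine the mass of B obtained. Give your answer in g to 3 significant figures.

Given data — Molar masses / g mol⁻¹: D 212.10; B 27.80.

n(D) = 3360 / 212.10 = 15.84 mol
n(R) = 34.60 mol
n/ν for D = 15.84/1 = 15.84
n/ν for R = 34.60/3 = 11.53
Smallest n/ν is R → limiting reagent.
n(B) = (1/3) × 34.60 = 11.53 mol
mass = 11.53 × 27.80 = 320.5 g

321 g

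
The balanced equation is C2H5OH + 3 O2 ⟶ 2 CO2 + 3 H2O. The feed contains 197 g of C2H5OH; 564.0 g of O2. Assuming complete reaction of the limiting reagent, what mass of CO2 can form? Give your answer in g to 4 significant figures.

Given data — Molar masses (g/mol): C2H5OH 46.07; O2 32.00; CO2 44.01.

n(C2H5OH) = 197.0 / 46.07 = 4.276 mol
n(O2) = 564.0 / 32.00 = 17.63 mol
n/ν for C2H5OH = 4.276/1 = 4.276
n/ν for O2 = 17.63/3 = 5.877
Smallest n/ν is C2H5OH → limiting reagent.
n(CO2) = (2/1) × 4.276 = 8.552 mol
mass = 8.552 × 44.01 = 376.4 g

376.4 g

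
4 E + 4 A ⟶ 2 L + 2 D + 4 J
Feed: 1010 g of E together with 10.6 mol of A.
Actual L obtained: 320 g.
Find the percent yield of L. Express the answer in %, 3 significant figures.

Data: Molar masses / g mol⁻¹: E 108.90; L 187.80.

36.7 %

n(E) = 1010 / 108.90 = 9.275 mol
n(A) = 10.60 mol
n/ν → E: 2.319, A: 2.650; E is limiting.
theoretical n(L) = (2/4) × 9.275 = 4.638 mol → 871.0 g
% yield = 320 / 871.0 × 100 = 36.74 %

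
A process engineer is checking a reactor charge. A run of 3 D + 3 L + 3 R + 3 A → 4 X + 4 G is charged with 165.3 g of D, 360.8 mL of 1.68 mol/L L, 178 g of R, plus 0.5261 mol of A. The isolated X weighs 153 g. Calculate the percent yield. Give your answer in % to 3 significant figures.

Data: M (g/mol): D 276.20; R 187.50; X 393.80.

n(D) = 165.3 / 276.20 = 0.5985 mol
n(L) = 1.68 × 360.8/1000 = 0.6061 mol
n(R) = 178.0 / 187.50 = 0.9493 mol
n(A) = 0.5261 mol
n/ν for D = 0.5985/3 = 0.1995
n/ν for L = 0.6061/3 = 0.2020
n/ν for R = 0.9493/3 = 0.3164
n/ν for A = 0.5261/3 = 0.1754
Smallest n/ν is A → limiting reagent.
theoretical n(X) = (4/3) × 0.5261 = 0.7015 mol → 276.3 g
% yield = 153 / 276.3 × 100 = 55.37 %

55.4 %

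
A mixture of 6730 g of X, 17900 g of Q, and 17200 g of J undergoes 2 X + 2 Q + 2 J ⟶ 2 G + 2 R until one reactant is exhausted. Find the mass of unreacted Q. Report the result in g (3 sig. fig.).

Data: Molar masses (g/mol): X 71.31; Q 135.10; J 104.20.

5150 g

n(X) = 6730 / 71.31 = 94.38 mol
n(Q) = 17900 / 135.10 = 132.5 mol
n(J) = 17200 / 104.20 = 165.1 mol
n/ν → X: 47.19, Q: 66.25, J: 82.55; X is limiting.
Q consumed = (2/2) × 94.38 = 94.38 mol
Q remaining = 132.5 − 94.38 = 38.12 mol
mass = 38.12 × 135.10 = 5150 g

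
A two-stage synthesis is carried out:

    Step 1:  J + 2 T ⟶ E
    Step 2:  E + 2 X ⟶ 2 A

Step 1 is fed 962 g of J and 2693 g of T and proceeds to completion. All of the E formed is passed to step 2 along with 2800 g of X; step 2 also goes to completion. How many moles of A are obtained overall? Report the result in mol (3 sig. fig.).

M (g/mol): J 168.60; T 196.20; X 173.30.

11.4 mol

Step 1:
n(J) = 962.0 / 168.60 = 5.706 mol
n(T) = 2693 / 196.20 = 13.73 mol
n/ν → J: 5.706, T: 6.865; J is limiting.
n(E) produced = (1/1) × 5.706 = 5.706 mol
Step 2:
n(E) available = 5.706 mol
n(X) = 2800 / 173.30 = 16.16 mol
n/ν → E: 5.706, X: 8.080; E is limiting.
n(A) = (2/1) × 5.706 = 11.41 mol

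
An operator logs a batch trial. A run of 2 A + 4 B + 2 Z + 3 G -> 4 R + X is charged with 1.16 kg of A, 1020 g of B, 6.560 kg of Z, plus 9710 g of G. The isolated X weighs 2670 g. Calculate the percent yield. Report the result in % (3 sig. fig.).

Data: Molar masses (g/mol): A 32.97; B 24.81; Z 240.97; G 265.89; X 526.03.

49.4 %

n(A) = 1.160×1000 / 32.97 = 35.18 mol
n(B) = 1020 / 24.81 = 41.11 mol
n(Z) = 6.560×1000 / 240.97 = 27.22 mol
n(G) = 9710 / 265.89 = 36.52 mol
n/ν → A: 17.59, B: 10.28, Z: 13.61, G: 12.17; B is limiting.
theoretical n(X) = (1/4) × 41.11 = 10.28 mol → 5408 g
% yield = 2670 / 5408 × 100 = 49.37 %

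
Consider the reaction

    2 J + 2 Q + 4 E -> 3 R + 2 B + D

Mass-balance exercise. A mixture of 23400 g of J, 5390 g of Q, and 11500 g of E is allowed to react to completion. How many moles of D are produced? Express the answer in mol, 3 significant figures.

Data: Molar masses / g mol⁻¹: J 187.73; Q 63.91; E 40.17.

42.2 mol

n(J) = 23400 / 187.73 = 124.6 mol
n(Q) = 5390 / 63.91 = 84.34 mol
n(E) = 11500 / 40.17 = 286.3 mol
n/ν for J = 124.6/2 = 62.30
n/ν for Q = 84.34/2 = 42.17
n/ν for E = 286.3/4 = 71.58
Smallest n/ν is Q → limiting reagent.
n(D) = (1/2) × 84.34 = 42.17 mol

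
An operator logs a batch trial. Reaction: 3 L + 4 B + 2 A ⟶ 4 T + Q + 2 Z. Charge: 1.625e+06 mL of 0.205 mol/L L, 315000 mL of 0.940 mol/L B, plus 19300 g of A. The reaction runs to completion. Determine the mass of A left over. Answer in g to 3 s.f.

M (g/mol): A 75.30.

n(L) = 0.205 × 1.625e+06/1000 = 333.1 mol
n(B) = 0.940 × 315000/1000 = 296.1 mol
n(A) = 19300 / 75.30 = 256.3 mol
n/ν for L = 333.1/3 = 111.0
n/ν for B = 296.1/4 = 74.03
n/ν for A = 256.3/2 = 128.2
Smallest n/ν is B → limiting reagent.
A consumed = (2/4) × 296.1 = 148.1 mol
A remaining = 256.3 − 148.1 = 108.2 mol
mass = 108.2 × 75.30 = 8147 g

8150 g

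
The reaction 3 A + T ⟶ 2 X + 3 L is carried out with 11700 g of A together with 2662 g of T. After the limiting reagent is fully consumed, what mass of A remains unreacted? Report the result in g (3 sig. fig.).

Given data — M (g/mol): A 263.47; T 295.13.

n(A) = 11700 / 263.47 = 44.41 mol
n(T) = 2662 / 295.13 = 9.020 mol
n/ν for A = 44.41/3 = 14.80
n/ν for T = 9.020/1 = 9.020
Smallest n/ν is T → limiting reagent.
A consumed = (3/1) × 9.020 = 27.06 mol
A remaining = 44.41 − 27.06 = 17.35 mol
mass = 17.35 × 263.47 = 4571 g

4570 g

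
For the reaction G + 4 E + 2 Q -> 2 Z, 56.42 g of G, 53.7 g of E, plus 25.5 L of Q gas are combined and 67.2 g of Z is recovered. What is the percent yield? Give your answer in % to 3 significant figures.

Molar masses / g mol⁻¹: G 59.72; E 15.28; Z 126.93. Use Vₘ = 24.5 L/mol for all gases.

n(G) = 56.42 / 59.72 = 0.9447 mol
n(E) = 53.70 / 15.28 = 3.514 mol
n(Q) = 25.50 / 24.5 = 1.041 mol
n/ν → G: 0.9447, E: 0.8785, Q: 0.5205; Q is limiting.
theoretical n(Z) = (2/2) × 1.041 = 1.041 mol → 132.1 g
% yield = 67.2 / 132.1 × 100 = 50.87 %

50.9 %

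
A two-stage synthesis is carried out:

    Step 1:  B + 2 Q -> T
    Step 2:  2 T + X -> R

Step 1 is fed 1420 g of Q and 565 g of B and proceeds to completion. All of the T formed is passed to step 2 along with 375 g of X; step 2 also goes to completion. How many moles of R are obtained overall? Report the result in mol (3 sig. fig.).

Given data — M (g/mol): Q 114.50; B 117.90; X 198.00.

Step 1:
n(Q) = 1420 / 114.50 = 12.40 mol
n(B) = 565.0 / 117.90 = 4.792 mol
n/ν for Q = 12.40/2 = 6.200
n/ν for B = 4.792/1 = 4.792
Smallest n/ν is B → limiting reagent.
n(T) produced = (1/1) × 4.792 = 4.792 mol
Step 2:
n(T) available = 4.792 mol
n(X) = 375.0 / 198.00 = 1.894 mol
n/ν for T = 4.792/2 = 2.396
n/ν for X = 1.894/1 = 1.894
Smallest n/ν is X → limiting reagent.
n(R) = (1/1) × 1.894 = 1.894 mol

1.89 mol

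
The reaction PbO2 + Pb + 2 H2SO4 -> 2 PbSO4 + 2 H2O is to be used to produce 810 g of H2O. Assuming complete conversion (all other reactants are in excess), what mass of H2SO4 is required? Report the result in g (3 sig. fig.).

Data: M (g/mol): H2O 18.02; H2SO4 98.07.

4410 g

n(H2O) = 810 / 18.02 = 44.95 mol
n(H2SO4) = (2/2) × 44.95 = 44.95 mol
mass = 44.95 × 98.07 = 4408 g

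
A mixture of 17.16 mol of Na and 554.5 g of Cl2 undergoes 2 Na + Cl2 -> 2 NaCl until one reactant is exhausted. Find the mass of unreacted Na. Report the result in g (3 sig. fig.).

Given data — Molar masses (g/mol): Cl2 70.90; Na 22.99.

n(Na) = 17.16 mol
n(Cl2) = 554.5 / 70.90 = 7.821 mol
n/ν for Na = 17.16/2 = 8.580
n/ν for Cl2 = 7.821/1 = 7.821
Smallest n/ν is Cl2 → limiting reagent.
Na consumed = (2/1) × 7.821 = 15.64 mol
Na remaining = 17.16 − 15.64 = 1.520 mol
mass = 1.520 × 22.99 = 34.94 g

34.9 g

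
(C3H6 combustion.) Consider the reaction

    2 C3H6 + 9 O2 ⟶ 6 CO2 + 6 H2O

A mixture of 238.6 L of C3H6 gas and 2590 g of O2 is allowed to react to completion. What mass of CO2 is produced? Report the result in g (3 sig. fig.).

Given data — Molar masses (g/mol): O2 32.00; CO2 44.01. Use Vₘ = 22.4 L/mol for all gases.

n(C3H6) = 238.6 / 22.4 = 10.65 mol
n(O2) = 2590 / 32.00 = 80.94 mol
n/ν → C3H6: 5.325, O2: 8.993; C3H6 is limiting.
n(CO2) = (6/2) × 10.65 = 31.95 mol
mass = 31.95 × 44.01 = 1406 g

1410 g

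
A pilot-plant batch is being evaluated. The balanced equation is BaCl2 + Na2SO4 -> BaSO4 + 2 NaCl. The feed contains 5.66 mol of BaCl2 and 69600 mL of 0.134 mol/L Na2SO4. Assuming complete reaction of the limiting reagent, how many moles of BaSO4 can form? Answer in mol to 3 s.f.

5.66 mol

n(BaCl2) = 5.660 mol
n(Na2SO4) = 0.134 × 69600/1000 = 9.326 mol
n/ν for BaCl2 = 5.660/1 = 5.660
n/ν for Na2SO4 = 9.326/1 = 9.326
Smallest n/ν is BaCl2 → limiting reagent.
n(BaSO4) = (1/1) × 5.660 = 5.660 mol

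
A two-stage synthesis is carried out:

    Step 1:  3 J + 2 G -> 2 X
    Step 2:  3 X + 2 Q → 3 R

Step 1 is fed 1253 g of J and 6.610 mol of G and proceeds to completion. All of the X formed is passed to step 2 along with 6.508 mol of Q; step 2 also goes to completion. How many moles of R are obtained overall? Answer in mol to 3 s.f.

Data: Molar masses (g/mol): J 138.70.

Step 1:
n(J) = 1253 / 138.70 = 9.034 mol
n(G) = 6.610 mol
n/ν for J = 9.034/3 = 3.011
n/ν for G = 6.610/2 = 3.305
Smallest n/ν is J → limiting reagent.
n(X) produced = (2/3) × 9.034 = 6.023 mol
Step 2:
n(X) available = 6.023 mol
n(Q) = 6.508 mol
n/ν for X = 6.023/3 = 2.008
n/ν for Q = 6.508/2 = 3.254
Smallest n/ν is X → limiting reagent.
n(R) = (3/3) × 6.023 = 6.023 mol

6.02 mol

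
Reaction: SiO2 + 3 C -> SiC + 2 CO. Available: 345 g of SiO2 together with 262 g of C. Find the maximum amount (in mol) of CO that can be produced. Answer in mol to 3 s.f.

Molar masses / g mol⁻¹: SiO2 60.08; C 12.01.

n(SiO2) = 345.0 / 60.08 = 5.742 mol
n(C) = 262.0 / 12.01 = 21.82 mol
n/ν for SiO2 = 5.742/1 = 5.742
n/ν for C = 21.82/3 = 7.273
Smallest n/ν is SiO2 → limiting reagent.
n(CO) = (2/1) × 5.742 = 11.48 mol

11.5 mol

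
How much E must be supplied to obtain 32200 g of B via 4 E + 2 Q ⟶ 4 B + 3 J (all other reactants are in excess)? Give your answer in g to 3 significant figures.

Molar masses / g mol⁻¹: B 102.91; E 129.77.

40600 g

n(B) = 32200 / 102.91 = 312.9 mol
n(E) = (4/4) × 312.9 = 312.9 mol
mass = 312.9 × 129.77 = 40610 g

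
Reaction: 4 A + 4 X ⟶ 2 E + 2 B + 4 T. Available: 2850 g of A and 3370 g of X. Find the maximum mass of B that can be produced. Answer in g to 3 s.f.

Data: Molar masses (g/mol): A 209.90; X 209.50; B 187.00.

1270 g

n(A) = 2850 / 209.90 = 13.58 mol
n(X) = 3370 / 209.50 = 16.09 mol
n/ν for A = 13.58/4 = 3.395
n/ν for X = 16.09/4 = 4.023
Smallest n/ν is A → limiting reagent.
n(B) = (2/4) × 13.58 = 6.790 mol
mass = 6.790 × 187.00 = 1270 g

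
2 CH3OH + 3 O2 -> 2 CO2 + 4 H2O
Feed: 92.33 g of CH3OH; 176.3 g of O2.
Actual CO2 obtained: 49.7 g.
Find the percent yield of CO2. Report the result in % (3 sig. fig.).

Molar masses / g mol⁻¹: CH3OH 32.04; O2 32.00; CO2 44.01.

39.2 %

n(CH3OH) = 92.33 / 32.04 = 2.882 mol
n(O2) = 176.3 / 32.00 = 5.509 mol
n/ν for CH3OH = 2.882/2 = 1.441
n/ν for O2 = 5.509/3 = 1.836
Smallest n/ν is CH3OH → limiting reagent.
theoretical n(CO2) = (2/2) × 2.882 = 2.882 mol → 126.8 g
% yield = 49.7 / 126.8 × 100 = 39.20 %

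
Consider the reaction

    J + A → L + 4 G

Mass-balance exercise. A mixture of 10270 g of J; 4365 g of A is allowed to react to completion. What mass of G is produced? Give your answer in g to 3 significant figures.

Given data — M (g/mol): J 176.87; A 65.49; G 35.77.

n(J) = 10270 / 176.87 = 58.07 mol
n(A) = 4365 / 65.49 = 66.65 mol
n/ν for J = 58.07/1 = 58.07
n/ν for A = 66.65/1 = 66.65
Smallest n/ν is J → limiting reagent.
n(G) = (4/1) × 58.07 = 232.3 mol
mass = 232.3 × 35.77 = 8309 g

8310 g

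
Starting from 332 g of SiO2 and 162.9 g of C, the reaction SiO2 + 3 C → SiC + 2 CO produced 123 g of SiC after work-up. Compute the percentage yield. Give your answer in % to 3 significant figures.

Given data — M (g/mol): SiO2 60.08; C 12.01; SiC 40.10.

67.8 %

n(SiO2) = 332.0 / 60.08 = 5.526 mol
n(C) = 162.9 / 12.01 = 13.56 mol
n/ν for SiO2 = 5.526/1 = 5.526
n/ν for C = 13.56/3 = 4.520
Smallest n/ν is C → limiting reagent.
theoretical n(SiC) = (1/3) × 13.56 = 4.520 mol → 181.3 g
% yield = 123 / 181.3 × 100 = 67.84 %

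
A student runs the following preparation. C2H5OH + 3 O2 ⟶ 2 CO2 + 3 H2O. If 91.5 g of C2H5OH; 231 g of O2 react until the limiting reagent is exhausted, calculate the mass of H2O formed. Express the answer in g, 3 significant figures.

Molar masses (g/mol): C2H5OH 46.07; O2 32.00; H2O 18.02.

n(C2H5OH) = 91.50 / 46.07 = 1.986 mol
n(O2) = 231.0 / 32.00 = 7.219 mol
n/ν → C2H5OH: 1.986, O2: 2.406; C2H5OH is limiting.
n(H2O) = (3/1) × 1.986 = 5.958 mol
mass = 5.958 × 18.02 = 107.4 g

107 g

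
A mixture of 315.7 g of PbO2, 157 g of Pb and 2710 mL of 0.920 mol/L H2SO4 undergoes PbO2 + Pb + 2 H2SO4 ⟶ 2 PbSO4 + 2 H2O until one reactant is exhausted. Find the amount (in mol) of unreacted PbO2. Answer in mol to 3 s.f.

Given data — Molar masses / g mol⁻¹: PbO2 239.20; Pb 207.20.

0.562 mol

n(PbO2) = 315.7 / 239.20 = 1.320 mol
n(Pb) = 157.0 / 207.20 = 0.7577 mol
n(H2SO4) = 0.920 × 2710/1000 = 2.493 mol
n/ν → PbO2: 1.320, Pb: 0.7577, H2SO4: 1.247; Pb is limiting.
PbO2 consumed = (1/1) × 0.7577 = 0.7577 mol
PbO2 remaining = 1.320 − 0.7577 = 0.5623 mol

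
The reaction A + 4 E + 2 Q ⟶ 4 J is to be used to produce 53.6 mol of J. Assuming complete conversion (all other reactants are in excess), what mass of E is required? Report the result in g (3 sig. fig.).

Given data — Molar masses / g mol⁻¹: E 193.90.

n(J) = 53.60 mol
n(E) = (4/4) × 53.60 = 53.60 mol
mass = 53.60 × 193.90 = 10390 g

10400 g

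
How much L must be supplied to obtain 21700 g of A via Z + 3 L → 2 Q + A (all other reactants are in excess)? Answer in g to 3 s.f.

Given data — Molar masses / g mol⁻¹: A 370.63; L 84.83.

n(A) = 21700 / 370.63 = 58.55 mol
n(L) = (3/1) × 58.55 = 175.7 mol
mass = 175.7 × 84.83 = 14900 g

14900 g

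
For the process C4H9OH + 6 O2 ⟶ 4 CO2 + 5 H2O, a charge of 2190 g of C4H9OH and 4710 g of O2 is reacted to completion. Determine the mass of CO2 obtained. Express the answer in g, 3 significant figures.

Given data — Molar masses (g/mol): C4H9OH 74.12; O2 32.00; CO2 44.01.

n(C4H9OH) = 2190 / 74.12 = 29.55 mol
n(O2) = 4710 / 32.00 = 147.2 mol
n/ν for C4H9OH = 29.55/1 = 29.55
n/ν for O2 = 147.2/6 = 24.53
Smallest n/ν is O2 → limiting reagent.
n(CO2) = (4/6) × 147.2 = 98.13 mol
mass = 98.13 × 44.01 = 4319 g

4320 g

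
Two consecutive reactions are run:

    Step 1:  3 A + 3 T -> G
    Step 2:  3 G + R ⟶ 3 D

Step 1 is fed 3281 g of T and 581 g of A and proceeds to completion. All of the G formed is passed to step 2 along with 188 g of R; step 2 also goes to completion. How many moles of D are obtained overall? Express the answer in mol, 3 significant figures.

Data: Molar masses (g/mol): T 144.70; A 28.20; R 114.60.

Step 1:
n(T) = 3281 / 144.70 = 22.67 mol
n(A) = 581.0 / 28.20 = 20.60 mol
n/ν for T = 22.67/3 = 7.557
n/ν for A = 20.60/3 = 6.867
Smallest n/ν is A → limiting reagent.
n(G) produced = (1/3) × 20.60 = 6.867 mol
Step 2:
n(G) available = 6.867 mol
n(R) = 188.0 / 114.60 = 1.640 mol
n/ν for G = 6.867/3 = 2.289
n/ν for R = 1.640/1 = 1.640
Smallest n/ν is R → limiting reagent.
n(D) = (3/1) × 1.640 = 4.920 mol

4.92 mol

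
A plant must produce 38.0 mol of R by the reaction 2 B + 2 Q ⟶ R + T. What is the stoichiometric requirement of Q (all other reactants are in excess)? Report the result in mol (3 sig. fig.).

n(R) = 38.00 mol
n(Q) = (2/1) × 38.00 = 76.00 mol

76.0 mol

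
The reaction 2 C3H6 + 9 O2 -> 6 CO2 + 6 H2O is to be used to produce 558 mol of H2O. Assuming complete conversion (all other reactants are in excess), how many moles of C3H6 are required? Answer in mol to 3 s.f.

n(H2O) = 558.0 mol
n(C3H6) = (2/6) × 558.0 = 186.0 mol

186 mol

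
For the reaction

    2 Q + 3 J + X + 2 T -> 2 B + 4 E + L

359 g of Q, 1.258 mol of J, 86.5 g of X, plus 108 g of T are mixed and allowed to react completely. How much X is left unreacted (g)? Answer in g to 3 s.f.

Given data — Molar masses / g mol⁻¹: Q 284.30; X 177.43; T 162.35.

27.5 g

n(Q) = 359.0 / 284.30 = 1.263 mol
n(J) = 1.258 mol
n(X) = 86.50 / 177.43 = 0.4875 mol
n(T) = 108.0 / 162.35 = 0.6652 mol
n/ν → Q: 0.6315, J: 0.4193, X: 0.4875, T: 0.3326; T is limiting.
X consumed = (1/2) × 0.6652 = 0.3326 mol
X remaining = 0.4875 − 0.3326 = 0.1549 mol
mass = 0.1549 × 177.43 = 27.48 g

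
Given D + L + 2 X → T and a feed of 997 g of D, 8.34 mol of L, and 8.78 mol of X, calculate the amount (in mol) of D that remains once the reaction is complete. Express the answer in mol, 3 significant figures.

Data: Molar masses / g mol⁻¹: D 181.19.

1.11 mol

n(D) = 997.0 / 181.19 = 5.503 mol
n(L) = 8.340 mol
n(X) = 8.780 mol
n/ν → D: 5.503, L: 8.340, X: 4.390; X is limiting.
D consumed = (1/2) × 8.780 = 4.390 mol
D remaining = 5.503 − 4.390 = 1.113 mol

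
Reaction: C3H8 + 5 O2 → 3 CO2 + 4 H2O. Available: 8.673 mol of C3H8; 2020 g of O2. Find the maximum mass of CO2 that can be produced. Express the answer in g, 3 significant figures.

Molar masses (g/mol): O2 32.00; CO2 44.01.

1150 g

n(C3H8) = 8.673 mol
n(O2) = 2020 / 32.00 = 63.13 mol
n/ν for C3H8 = 8.673/1 = 8.673
n/ν for O2 = 63.13/5 = 12.63
Smallest n/ν is C3H8 → limiting reagent.
n(CO2) = (3/1) × 8.673 = 26.02 mol
mass = 26.02 × 44.01 = 1145 g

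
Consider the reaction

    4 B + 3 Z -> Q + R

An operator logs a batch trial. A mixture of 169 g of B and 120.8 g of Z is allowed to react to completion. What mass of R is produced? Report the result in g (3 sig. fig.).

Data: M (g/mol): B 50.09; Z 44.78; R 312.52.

264 g

n(B) = 169.0 / 50.09 = 3.374 mol
n(Z) = 120.8 / 44.78 = 2.698 mol
n/ν for B = 3.374/4 = 0.8435
n/ν for Z = 2.698/3 = 0.8993
Smallest n/ν is B → limiting reagent.
n(R) = (1/4) × 3.374 = 0.8435 mol
mass = 0.8435 × 312.52 = 263.6 g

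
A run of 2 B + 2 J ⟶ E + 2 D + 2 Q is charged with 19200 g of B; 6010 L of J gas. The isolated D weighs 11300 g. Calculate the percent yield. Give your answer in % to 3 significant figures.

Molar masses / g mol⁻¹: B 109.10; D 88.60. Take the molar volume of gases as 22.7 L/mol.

72.5 %

n(B) = 19200 / 109.10 = 176.0 mol
n(J) = 6010 / 22.7 = 264.8 mol
n/ν for B = 176.0/2 = 88.00
n/ν for J = 264.8/2 = 132.4
Smallest n/ν is B → limiting reagent.
theoretical n(D) = (2/2) × 176.0 = 176.0 mol → 15590 g
% yield = 11300 / 15590 × 100 = 72.48 %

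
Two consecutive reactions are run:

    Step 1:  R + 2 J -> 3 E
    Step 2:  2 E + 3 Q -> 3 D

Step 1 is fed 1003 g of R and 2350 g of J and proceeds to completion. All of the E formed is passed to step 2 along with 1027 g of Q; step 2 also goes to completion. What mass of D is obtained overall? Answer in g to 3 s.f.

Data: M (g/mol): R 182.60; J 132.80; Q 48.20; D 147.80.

Step 1:
n(R) = 1003 / 182.60 = 5.493 mol
n(J) = 2350 / 132.80 = 17.70 mol
n/ν → R: 5.493, J: 8.850; R is limiting.
n(E) produced = (3/1) × 5.493 = 16.48 mol
Step 2:
n(E) available = 16.48 mol
n(Q) = 1027 / 48.20 = 21.31 mol
n/ν → E: 8.240, Q: 7.103; Q is limiting.
n(D) = (3/3) × 21.31 = 21.31 mol
mass = 21.31 × 147.80 = 3150 g

3150 g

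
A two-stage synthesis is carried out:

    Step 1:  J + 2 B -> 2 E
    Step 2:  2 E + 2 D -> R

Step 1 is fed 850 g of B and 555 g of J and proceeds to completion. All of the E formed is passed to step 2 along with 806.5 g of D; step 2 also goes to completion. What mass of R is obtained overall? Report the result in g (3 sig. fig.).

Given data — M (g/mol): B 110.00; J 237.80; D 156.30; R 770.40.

1800 g

Step 1:
n(B) = 850.0 / 110.00 = 7.727 mol
n(J) = 555.0 / 237.80 = 2.334 mol
n/ν for B = 7.727/2 = 3.864
n/ν for J = 2.334/1 = 2.334
Smallest n/ν is J → limiting reagent.
n(E) produced = (2/1) × 2.334 = 4.668 mol
Step 2:
n(E) available = 4.668 mol
n(D) = 806.5 / 156.30 = 5.160 mol
n/ν for E = 4.668/2 = 2.334
n/ν for D = 5.160/2 = 2.580
Smallest n/ν is E → limiting reagent.
n(R) = (1/2) × 4.668 = 2.334 mol
mass = 2.334 × 770.40 = 1798 g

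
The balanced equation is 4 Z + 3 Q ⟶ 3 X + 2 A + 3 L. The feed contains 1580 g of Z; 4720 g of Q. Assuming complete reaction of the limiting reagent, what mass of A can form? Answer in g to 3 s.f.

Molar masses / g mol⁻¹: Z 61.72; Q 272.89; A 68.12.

n(Z) = 1580 / 61.72 = 25.60 mol
n(Q) = 4720 / 272.89 = 17.30 mol
n/ν → Z: 6.400, Q: 5.767; Q is limiting.
n(A) = (2/3) × 17.30 = 11.53 mol
mass = 11.53 × 68.12 = 785.4 g

785 g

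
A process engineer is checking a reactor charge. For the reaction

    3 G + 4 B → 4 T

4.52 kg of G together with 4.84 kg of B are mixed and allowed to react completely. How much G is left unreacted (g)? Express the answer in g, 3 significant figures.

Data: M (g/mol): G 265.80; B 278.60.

1060 g

n(G) = 4.520×1000 / 265.80 = 17.01 mol
n(B) = 4.840×1000 / 278.60 = 17.37 mol
n/ν for G = 17.01/3 = 5.670
n/ν for B = 17.37/4 = 4.343
Smallest n/ν is B → limiting reagent.
G consumed = (3/4) × 17.37 = 13.03 mol
G remaining = 17.01 − 13.03 = 3.980 mol
mass = 3.980 × 265.80 = 1058 g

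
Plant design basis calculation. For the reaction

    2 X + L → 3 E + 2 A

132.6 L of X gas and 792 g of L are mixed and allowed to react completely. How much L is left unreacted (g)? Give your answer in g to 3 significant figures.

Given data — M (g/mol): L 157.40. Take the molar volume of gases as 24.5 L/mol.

366 g

n(X) = 132.6 / 24.5 = 5.412 mol
n(L) = 792.0 / 157.40 = 5.032 mol
n/ν → X: 2.706, L: 5.032; X is limiting.
L consumed = (1/2) × 5.412 = 2.706 mol
L remaining = 5.032 − 2.706 = 2.326 mol
mass = 2.326 × 157.40 = 366.1 g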